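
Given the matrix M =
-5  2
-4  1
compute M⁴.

tr M = -4 and det M = 3, so the characteristic polynomial is λ² − (-4)λ + (3) with roots -1 and -3.
Eigenvectors give P = [[-1, -1], [-2, -1]] with P⁻¹ = [[1, -1], [-2, 1]], and M = P·diag(-1, -3)·P⁻¹.
Then M⁴ = P·diag(1, 81)·P⁻¹ = [[-1, -81], [-2, -81]] · [[1, -1], [-2, 1]] = [[161, -80], [160, -79]].

[[161, -80], [160, -79]]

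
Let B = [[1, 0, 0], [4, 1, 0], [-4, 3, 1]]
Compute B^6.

[[1, 0, 0], [24, 1, 0], [156, 18, 1]]

B = I + N where N = [[0, 0, 0], [4, 0, 0], [-4, 3, 0]] is strictly lower-triangular, so N^3 = 0.
(I + N)^6 = I + 6·N + 15·N^2 = [[1, 0, 0], [24, 1, 0], [156, 18, 1]].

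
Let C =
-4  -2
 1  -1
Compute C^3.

tr C = -5 and det C = 6, so the characteristic polynomial is λ² − (-5)λ + (6) with roots -3 and -2.
Eigenvectors give P = [[-2, -1], [1, 1]] with P⁻¹ = [[-1, -1], [1, 2]], and C = P·diag(-3, -2)·P⁻¹.
Then C^3 = P·diag(-27, -8)·P⁻¹ = [[54, 8], [-27, -8]] · [[-1, -1], [1, 2]] = [[-46, -38], [19, 11]].

[[-46, -38], [19, 11]]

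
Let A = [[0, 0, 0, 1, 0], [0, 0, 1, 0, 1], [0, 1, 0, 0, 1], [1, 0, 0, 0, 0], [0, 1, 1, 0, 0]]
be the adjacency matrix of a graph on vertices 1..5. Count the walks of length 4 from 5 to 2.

5

The number of length-4 walks from vertex 5 to vertex 2 is entry (5,2) of A⁴, where A is the adjacency matrix.
A² = [[1, 0, 0, 0, 0], [0, 2, 1, 0, 1], [0, 1, 2, 0, 1], [0, 0, 0, 1, 0], [0, 1, 1, 0, 2]]
A³ = [[0, 0, 0, 1, 0], [0, 2, 3, 0, 3], [0, 3, 2, 0, 3], [1, 0, 0, 0, 0], [0, 3, 3, 0, 2]]
A⁴ = [[1, 0, 0, 0, 0], [0, 6, 5, 0, 5], [0, 5, 6, 0, 5], [0, 0, 0, 1, 0], [0, 5, 5, 0, 6]]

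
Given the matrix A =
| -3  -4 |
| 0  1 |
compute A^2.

[[9, 8], [0, 1]]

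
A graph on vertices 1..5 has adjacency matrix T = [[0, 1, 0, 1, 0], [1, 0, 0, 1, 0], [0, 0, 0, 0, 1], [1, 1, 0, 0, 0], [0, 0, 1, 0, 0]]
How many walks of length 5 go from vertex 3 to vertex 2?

0

The number of length-5 walks from vertex 3 to vertex 2 is entry (3,2) of T^5, where T is the adjacency matrix.
T^2 = [[2, 1, 0, 1, 0], [1, 2, 0, 1, 0], [0, 0, 1, 0, 0], [1, 1, 0, 2, 0], [0, 0, 0, 0, 1]]
T^3 = [[2, 3, 0, 3, 0], [3, 2, 0, 3, 0], [0, 0, 0, 0, 1], [3, 3, 0, 2, 0], [0, 0, 1, 0, 0]]
T^4 = [[6, 5, 0, 5, 0], [5, 6, 0, 5, 0], [0, 0, 1, 0, 0], [5, 5, 0, 6, 0], [0, 0, 0, 0, 1]]
T^5 = [[10, 11, 0, 11, 0], [11, 10, 0, 11, 0], [0, 0, 0, 0, 1], [11, 11, 0, 10, 0], [0, 0, 1, 0, 0]]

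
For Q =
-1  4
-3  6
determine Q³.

[[-49, 76], [-57, 84]]

tr Q = 5 and det Q = 6, so the characteristic polynomial is λ² − (5)λ + (6) with roots 3 and 2.
Eigenvectors give P = [[1, 4], [1, 3]] with P⁻¹ = [[-3, 4], [1, -1]], and Q = P·diag(3, 2)·P⁻¹.
Then Q³ = P·diag(27, 8)·P⁻¹ = [[27, 32], [27, 24]] · [[-3, 4], [1, -1]] = [[-49, 76], [-57, 84]].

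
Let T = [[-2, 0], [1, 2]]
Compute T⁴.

T² = [[4, 0], [0, 4]]
T³ = [[-8, 0], [4, 8]]
T⁴ = [[16, 0], [0, 16]]

[[16, 0], [0, 16]]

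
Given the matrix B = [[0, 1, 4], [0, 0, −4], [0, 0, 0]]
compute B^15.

[[0, 0, 0], [0, 0, 0], [0, 0, 0]]

B is strictly triangular, hence nilpotent: B^3 = 0, so B^15 = 0.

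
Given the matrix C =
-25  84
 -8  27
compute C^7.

tr C = 2 and det C = -3, so the characteristic polynomial is λ² − (2)λ + (-3) with roots -1 and 3.
Eigenvectors give P = [[7, -3], [2, -1]] with P⁻¹ = [[1, -3], [2, -7]], and C = P·diag(-1, 3)·P⁻¹.
Then C^7 = P·diag(-1, 2187)·P⁻¹ = [[-7, -6561], [-2, -2187]] · [[1, -3], [2, -7]] = [[-13129, 45948], [-4376, 15315]].

[[-13129, 45948], [-4376, 15315]]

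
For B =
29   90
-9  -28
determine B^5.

tr B = 1 and det B = -2, so the characteristic polynomial is λ² − (1)λ + (-2) with roots -1 and 2.
Eigenvectors give P = [[-3, 10], [1, -3]] with P⁻¹ = [[3, 10], [1, 3]], and B = P·diag(-1, 2)·P⁻¹.
Then B^5 = P·diag(-1, 32)·P⁻¹ = [[3, 320], [-1, -96]] · [[3, 10], [1, 3]] = [[329, 990], [-99, -298]].

[[329, 990], [-99, -298]]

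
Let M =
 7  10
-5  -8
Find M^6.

tr M = -1 and det M = -6, so the characteristic polynomial is λ² − (-1)λ + (-6) with roots 2 and -3.
Eigenvectors give P = [[2, 1], [-1, -1]] with P⁻¹ = [[1, 1], [-1, -2]], and M = P·diag(2, -3)·P⁻¹.
Then M^6 = P·diag(64, 729)·P⁻¹ = [[128, 729], [-64, -729]] · [[1, 1], [-1, -2]] = [[-601, -1330], [665, 1394]].

[[-601, -1330], [665, 1394]]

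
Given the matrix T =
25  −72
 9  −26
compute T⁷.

tr T = −1 and det T = −2, so the characteristic polynomial is λ² − (−1)λ + (−2) with roots −2 and 1.
Eigenvectors give P = [[−8, 3], [−3, 1]] with P⁻¹ = [[1, −3], [3, −8]], and T = P·diag(−2, 1)·P⁻¹.
Then T⁷ = P·diag(−128, 1)·P⁻¹ = [[1024, 3], [384, 1]] · [[1, −3], [3, −8]] = [[1033, −3096], [387, −1160]].

[[1033, −3096], [387, −1160]]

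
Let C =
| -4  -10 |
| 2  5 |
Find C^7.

C² = C (a projection; rank 1, trace 1), so C^7 = C.

[[-4, -10], [2, 5]]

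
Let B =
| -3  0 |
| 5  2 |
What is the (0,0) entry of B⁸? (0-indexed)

6561

tr B = -1 and det B = -6, so the characteristic polynomial is λ² − (-1)λ + (-6) with roots 2 and -3.
Eigenvectors give P = [[0, 1], [1, -1]] with P⁻¹ = [[1, 1], [1, 0]], and B = P·diag(2, -3)·P⁻¹.
Then B⁸ = P·diag(256, 6561)·P⁻¹ = [[0, 6561], [256, -6561]] · [[1, 1], [1, 0]] = [[6561, 0], [-6305, 256]].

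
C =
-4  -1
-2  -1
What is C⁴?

[[374, 105], [210, 59]]

C² = [[18, 5], [10, 3]]
C³ = [[-82, -23], [-46, -13]]
C⁴ = [[374, 105], [210, 59]]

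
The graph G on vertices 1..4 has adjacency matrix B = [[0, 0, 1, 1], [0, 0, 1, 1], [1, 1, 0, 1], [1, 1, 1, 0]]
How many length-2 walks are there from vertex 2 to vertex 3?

The number of length-2 walks from vertex 2 to vertex 3 is entry (2,3) of B², where B is the adjacency matrix.
B² = [[2, 2, 1, 1], [2, 2, 1, 1], [1, 1, 3, 2], [1, 1, 2, 3]]

1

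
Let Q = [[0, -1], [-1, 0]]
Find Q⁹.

Q² = I (check: tr Q = 0 and det Q = -1), so Q⁹ = Q since 9 is odd.

[[0, -1], [-1, 0]]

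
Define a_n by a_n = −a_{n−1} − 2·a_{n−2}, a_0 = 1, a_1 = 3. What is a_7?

31

With companion matrix B = [[−1, −2], [1, 0]], [a_n, a_{n−1}]ᵀ = B·[a_{n−1}, a_{n−2}]ᵀ, so [a_7, a_6]ᵀ = B⁶·[a_1, a_0]ᵀ.
B⁶ = [[7, 10], [−5, 2]], giving [a_7, a_6]ᵀ = [[31], [−13]].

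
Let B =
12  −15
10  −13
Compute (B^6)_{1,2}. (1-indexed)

tr B = −1 and det B = −6, so the characteristic polynomial is λ² − (−1)λ + (−6) with roots 2 and −3.
Eigenvectors give P = [[3, 1], [2, 1]] with P⁻¹ = [[1, −1], [−2, 3]], and B = P·diag(2, −3)·P⁻¹.
Then B^6 = P·diag(64, 729)·P⁻¹ = [[192, 729], [128, 729]] · [[1, −1], [−2, 3]] = [[−1266, 1995], [−1330, 2059]].

1995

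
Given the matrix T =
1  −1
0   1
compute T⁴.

T = I + N where N = [[0, −1], [0, 0]] is strictly upper-triangular, so N² = 0.
(I + N)⁴ = I + 4·N = [[1, −4], [0, 1]].

[[1, −4], [0, 1]]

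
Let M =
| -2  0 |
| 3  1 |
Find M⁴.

tr M = -1 and det M = -2, so the characteristic polynomial is λ² − (-1)λ + (-2) with roots -2 and 1.
Eigenvectors give P = [[1, 0], [-1, -1]] with P⁻¹ = [[1, 0], [-1, -1]], and M = P·diag(-2, 1)·P⁻¹.
Then M⁴ = P·diag(16, 1)·P⁻¹ = [[16, 0], [-16, -1]] · [[1, 0], [-1, -1]] = [[16, 0], [-15, 1]].

[[16, 0], [-15, 1]]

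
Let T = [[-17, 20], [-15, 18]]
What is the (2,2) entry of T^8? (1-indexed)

tr T = 1 and det T = -6, so the characteristic polynomial is λ² − (1)λ + (-6) with roots 3 and -2.
Eigenvectors give P = [[1, 4], [1, 3]] with P⁻¹ = [[-3, 4], [1, -1]], and T = P·diag(3, -2)·P⁻¹.
Then T^8 = P·diag(6561, 256)·P⁻¹ = [[6561, 1024], [6561, 768]] · [[-3, 4], [1, -1]] = [[-18659, 25220], [-18915, 25476]].

25476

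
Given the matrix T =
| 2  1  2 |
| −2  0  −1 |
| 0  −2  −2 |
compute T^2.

[[2, −2, −1], [−4, 0, −2], [4, 4, 6]]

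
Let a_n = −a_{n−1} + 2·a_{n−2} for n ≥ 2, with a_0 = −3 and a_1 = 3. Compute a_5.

63

With companion matrix C = [[−1, 2], [1, 0]], [a_n, a_{n−1}]ᵀ = C·[a_{n−1}, a_{n−2}]ᵀ, so [a_5, a_4]ᵀ = C⁴·[a_1, a_0]ᵀ.
C⁴ = [[11, −10], [−5, 6]], giving [a_5, a_4]ᵀ = [[63], [−33]].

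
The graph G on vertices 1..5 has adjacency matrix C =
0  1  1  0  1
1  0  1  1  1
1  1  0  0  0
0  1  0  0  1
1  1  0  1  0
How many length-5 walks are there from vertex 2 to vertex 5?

The number of length-5 walks from vertex 2 to vertex 5 is entry (2,5) of C⁵, where C is the adjacency matrix.
C² = [[3, 2, 1, 2, 1], [2, 4, 1, 1, 2], [1, 1, 2, 1, 2], [2, 1, 1, 2, 1], [1, 2, 2, 1, 3]]
C³ = [[4, 7, 5, 3, 7], [7, 6, 6, 6, 7], [5, 6, 2, 3, 3], [3, 6, 3, 2, 5], [7, 7, 3, 5, 4]]
C⁴ = [[19, 19, 11, 14, 14], [19, 26, 13, 13, 19], [11, 13, 11, 9, 14], [14, 13, 9, 11, 11], [14, 19, 14, 11, 19]]
C⁵ = [[44, 58, 38, 33, 52], [58, 64, 45, 45, 58], [38, 45, 24, 27, 33], [33, 45, 27, 24, 38], [52, 58, 33, 38, 44]]

58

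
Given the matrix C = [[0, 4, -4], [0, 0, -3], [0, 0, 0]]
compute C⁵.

[[0, 0, 0], [0, 0, 0], [0, 0, 0]]

C is strictly triangular, hence nilpotent: C³ = 0, so C⁵ = 0.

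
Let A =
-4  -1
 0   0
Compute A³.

[[-64, -16], [0, 0]]

A² = [[16, 4], [0, 0]]
A³ = [[-64, -16], [0, 0]]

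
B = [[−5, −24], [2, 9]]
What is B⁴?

[[−239, −960], [80, 321]]

tr B = 4 and det B = 3, so the characteristic polynomial is λ² − (4)λ + (3) with roots 3 and 1.
Eigenvectors give P = [[3, −4], [−1, 1]] with P⁻¹ = [[−1, −4], [−1, −3]], and B = P·diag(3, 1)·P⁻¹.
Then B⁴ = P·diag(81, 1)·P⁻¹ = [[243, −4], [−81, 1]] · [[−1, −4], [−1, −3]] = [[−239, −960], [80, 321]].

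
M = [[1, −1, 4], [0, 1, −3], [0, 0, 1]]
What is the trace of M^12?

3

M = I + N where N = [[0, −1, 4], [0, 0, −3], [0, 0, 0]] is strictly upper-triangular, so N^3 = 0.
(I + N)^12 = I + 12·N + 66·N^2 = [[1, −12, 246], [0, 1, −36], [0, 0, 1]].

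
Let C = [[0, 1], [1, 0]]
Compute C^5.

C² = I (check: tr C = 0 and det C = -1), so C^5 = C since 5 is odd.

[[0, 1], [1, 0]]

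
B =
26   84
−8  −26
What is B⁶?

tr B = 0 and det B = −4, so the characteristic polynomial is λ² − (0)λ + (−4) with roots −2 and 2.
Eigenvectors give P = [[−3, 7], [1, −2]] with P⁻¹ = [[2, 7], [1, 3]], and B = P·diag(−2, 2)·P⁻¹.
Then B⁶ = P·diag(64, 64)·P⁻¹ = [[−192, 448], [64, −128]] · [[2, 7], [1, 3]] = [[64, 0], [0, 64]].

[[64, 0], [0, 64]]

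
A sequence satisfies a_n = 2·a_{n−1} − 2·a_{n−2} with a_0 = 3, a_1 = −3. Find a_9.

With companion matrix M = [[2, −2], [1, 0]], [a_n, a_{n−1}]ᵀ = M·[a_{n−1}, a_{n−2}]ᵀ, so [a_9, a_8]ᵀ = M⁸·[a_1, a_0]ᵀ.
M⁸ = [[16, 0], [0, 16]], giving [a_9, a_8]ᵀ = [[−48], [48]].

−48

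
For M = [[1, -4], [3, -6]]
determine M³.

tr M = -5 and det M = 6, so the characteristic polynomial is λ² − (-5)λ + (6) with roots -2 and -3.
Eigenvectors give P = [[4, 1], [3, 1]] with P⁻¹ = [[1, -1], [-3, 4]], and M = P·diag(-2, -3)·P⁻¹.
Then M³ = P·diag(-8, -27)·P⁻¹ = [[-32, -27], [-24, -27]] · [[1, -1], [-3, 4]] = [[49, -76], [57, -84]].

[[49, -76], [57, -84]]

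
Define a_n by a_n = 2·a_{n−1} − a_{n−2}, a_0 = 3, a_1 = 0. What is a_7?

With companion matrix T = [[2, −1], [1, 0]], [a_n, a_{n−1}]ᵀ = T·[a_{n−1}, a_{n−2}]ᵀ, so [a_7, a_6]ᵀ = T^6·[a_1, a_0]ᵀ.
T^6 = [[7, −6], [6, −5]], giving [a_7, a_6]ᵀ = [[−18], [−15]].

−18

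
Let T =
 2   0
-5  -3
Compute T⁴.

[[16, 0], [65, 81]]

tr T = -1 and det T = -6, so the characteristic polynomial is λ² − (-1)λ + (-6) with roots -3 and 2.
Eigenvectors give P = [[0, -1], [1, 1]] with P⁻¹ = [[1, 1], [-1, 0]], and T = P·diag(-3, 2)·P⁻¹.
Then T⁴ = P·diag(81, 16)·P⁻¹ = [[0, -16], [81, 16]] · [[1, 1], [-1, 0]] = [[16, 0], [65, 81]].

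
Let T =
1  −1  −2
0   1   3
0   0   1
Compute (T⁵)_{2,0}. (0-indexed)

0

T = I + N where N = [[0, −1, −2], [0, 0, 3], [0, 0, 0]] is strictly upper-triangular, so N³ = 0.
(I + N)⁵ = I + 5·N + 10·N² = [[1, −5, −40], [0, 1, 15], [0, 0, 1]].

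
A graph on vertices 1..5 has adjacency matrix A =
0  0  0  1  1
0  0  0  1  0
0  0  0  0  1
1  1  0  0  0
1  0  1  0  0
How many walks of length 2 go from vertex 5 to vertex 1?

The number of length-2 walks from vertex 5 to vertex 1 is entry (5,1) of A², where A is the adjacency matrix.
A² = [[2, 1, 1, 0, 0], [1, 1, 0, 0, 0], [1, 0, 1, 0, 0], [0, 0, 0, 2, 1], [0, 0, 0, 1, 2]]

0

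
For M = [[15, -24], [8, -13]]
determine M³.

[[111, -168], [56, -85]]

tr M = 2 and det M = -3, so the characteristic polynomial is λ² − (2)λ + (-3) with roots -1 and 3.
Eigenvectors give P = [[-3, 2], [-2, 1]] with P⁻¹ = [[1, -2], [2, -3]], and M = P·diag(-1, 3)·P⁻¹.
Then M³ = P·diag(-1, 27)·P⁻¹ = [[3, 54], [2, 27]] · [[1, -2], [2, -3]] = [[111, -168], [56, -85]].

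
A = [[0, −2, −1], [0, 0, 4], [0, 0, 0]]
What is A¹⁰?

[[0, 0, 0], [0, 0, 0], [0, 0, 0]]

A is strictly triangular, hence nilpotent: A³ = 0, so A¹⁰ = 0.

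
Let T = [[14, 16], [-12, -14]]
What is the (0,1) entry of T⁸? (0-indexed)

tr T = 0 and det T = -4, so the characteristic polynomial is λ² − (0)λ + (-4) with roots 2 and -2.
Eigenvectors give P = [[4, -1], [-3, 1]] with P⁻¹ = [[1, 1], [3, 4]], and T = P·diag(2, -2)·P⁻¹.
Then T⁸ = P·diag(256, 256)·P⁻¹ = [[1024, -256], [-768, 256]] · [[1, 1], [3, 4]] = [[256, 0], [0, 256]].

0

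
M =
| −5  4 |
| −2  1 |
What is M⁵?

tr M = −4 and det M = 3, so the characteristic polynomial is λ² − (−4)λ + (3) with roots −3 and −1.
Eigenvectors give P = [[2, −1], [1, −1]] with P⁻¹ = [[1, −1], [1, −2]], and M = P·diag(−3, −1)·P⁻¹.
Then M⁵ = P·diag(−243, −1)·P⁻¹ = [[−486, 1], [−243, 1]] · [[1, −1], [1, −2]] = [[−485, 484], [−242, 241]].

[[−485, 484], [−242, 241]]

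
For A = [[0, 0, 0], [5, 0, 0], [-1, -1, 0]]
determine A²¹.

[[0, 0, 0], [0, 0, 0], [0, 0, 0]]

A is strictly triangular, hence nilpotent: A³ = 0, so A²¹ = 0.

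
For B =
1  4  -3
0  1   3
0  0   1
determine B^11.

B = I + N where N = [[0, 4, -3], [0, 0, 3], [0, 0, 0]] is strictly upper-triangular, so N^3 = 0.
(I + N)^11 = I + 11·N + 55·N^2 = [[1, 44, 627], [0, 1, 33], [0, 0, 1]].

[[1, 44, 627], [0, 1, 33], [0, 0, 1]]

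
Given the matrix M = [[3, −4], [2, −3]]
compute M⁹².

M² = I (check: tr M = 0 and det M = −1), so M⁹² = I since 92 is even.

[[1, 0], [0, 1]]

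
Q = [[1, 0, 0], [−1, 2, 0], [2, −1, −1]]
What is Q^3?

[[1, 0, 0], [−7, 8, 0], [4, −3, −1]]

Q^2 = [[1, 0, 0], [−3, 4, 0], [1, −1, 1]]
Q^3 = [[1, 0, 0], [−7, 8, 0], [4, −3, −1]]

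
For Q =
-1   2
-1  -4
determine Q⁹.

[[18659, 38342], [-19171, -38854]]

tr Q = -5 and det Q = 6, so the characteristic polynomial is λ² − (-5)λ + (6) with roots -2 and -3.
Eigenvectors give P = [[-2, 1], [1, -1]] with P⁻¹ = [[-1, -1], [-1, -2]], and Q = P·diag(-2, -3)·P⁻¹.
Then Q⁹ = P·diag(-512, -19683)·P⁻¹ = [[1024, -19683], [-512, 19683]] · [[-1, -1], [-1, -2]] = [[18659, 38342], [-19171, -38854]].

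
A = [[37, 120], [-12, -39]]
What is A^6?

tr A = -2 and det A = -3, so the characteristic polynomial is λ² − (-2)λ + (-3) with roots -3 and 1.
Eigenvectors give P = [[3, 10], [-1, -3]] with P⁻¹ = [[-3, -10], [1, 3]], and A = P·diag(-3, 1)·P⁻¹.
Then A^6 = P·diag(729, 1)·P⁻¹ = [[2187, 10], [-729, -3]] · [[-3, -10], [1, 3]] = [[-6551, -21840], [2184, 7281]].

[[-6551, -21840], [2184, 7281]]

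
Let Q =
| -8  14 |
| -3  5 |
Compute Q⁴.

[[106, -210], [45, -89]]

tr Q = -3 and det Q = 2, so the characteristic polynomial is λ² − (-3)λ + (2) with roots -2 and -1.
Eigenvectors give P = [[7, 2], [3, 1]] with P⁻¹ = [[1, -2], [-3, 7]], and Q = P·diag(-2, -1)·P⁻¹.
Then Q⁴ = P·diag(16, 1)·P⁻¹ = [[112, 2], [48, 1]] · [[1, -2], [-3, 7]] = [[106, -210], [45, -89]].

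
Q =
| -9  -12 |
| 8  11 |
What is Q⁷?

tr Q = 2 and det Q = -3, so the characteristic polynomial is λ² − (2)λ + (-3) with roots 3 and -1.
Eigenvectors give P = [[1, 3], [-1, -2]] with P⁻¹ = [[-2, -3], [1, 1]], and Q = P·diag(3, -1)·P⁻¹.
Then Q⁷ = P·diag(2187, -1)·P⁻¹ = [[2187, -3], [-2187, 2]] · [[-2, -3], [1, 1]] = [[-4377, -6564], [4376, 6563]].

[[-4377, -6564], [4376, 6563]]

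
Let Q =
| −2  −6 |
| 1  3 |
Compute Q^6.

[[−2, −6], [1, 3]]

Q² = Q (a projection; rank 1, trace 1), so Q^6 = Q.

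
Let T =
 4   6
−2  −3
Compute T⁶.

[[4, 6], [−2, −3]]

T² = T (a projection; rank 1, trace 1), so T⁶ = T.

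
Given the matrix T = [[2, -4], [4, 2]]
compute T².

[[-12, -16], [16, -12]]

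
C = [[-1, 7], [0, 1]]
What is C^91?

[[-1, 7], [0, 1]]

C² = I (check: tr C = 0 and det C = -1), so C^91 = C since 91 is odd.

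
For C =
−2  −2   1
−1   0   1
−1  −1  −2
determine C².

[[5, 3, −6], [1, 1, −3], [5, 4, 2]]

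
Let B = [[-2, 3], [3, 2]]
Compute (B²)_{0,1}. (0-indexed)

0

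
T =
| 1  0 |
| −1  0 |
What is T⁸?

[[1, 0], [−1, 0]]

T² = T (a projection; rank 1, trace 1), so T⁸ = T.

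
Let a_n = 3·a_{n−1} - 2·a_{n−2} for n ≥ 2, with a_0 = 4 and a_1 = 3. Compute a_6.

-59

With companion matrix A = [[3, -2], [1, 0]], [a_n, a_{n−1}]ᵀ = A·[a_{n−1}, a_{n−2}]ᵀ, so [a_6, a_5]ᵀ = A^5·[a_1, a_0]ᵀ.
A^5 = [[63, -62], [31, -30]], giving [a_6, a_5]ᵀ = [[-59], [-27]].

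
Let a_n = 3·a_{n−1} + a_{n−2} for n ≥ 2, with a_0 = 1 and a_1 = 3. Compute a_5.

With companion matrix T = [[3, 1], [1, 0]], [a_n, a_{n−1}]ᵀ = T·[a_{n−1}, a_{n−2}]ᵀ, so [a_5, a_4]ᵀ = T⁴·[a_1, a_0]ᵀ.
T⁴ = [[109, 33], [33, 10]], giving [a_5, a_4]ᵀ = [[360], [109]].

360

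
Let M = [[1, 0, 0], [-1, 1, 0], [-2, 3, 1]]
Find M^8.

M = I + N where N = [[0, 0, 0], [-1, 0, 0], [-2, 3, 0]] is strictly lower-triangular, so N^3 = 0.
(I + N)^8 = I + 8·N + 28·N^2 = [[1, 0, 0], [-8, 1, 0], [-100, 24, 1]].

[[1, 0, 0], [-8, 1, 0], [-100, 24, 1]]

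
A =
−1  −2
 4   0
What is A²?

[[−7, 2], [−4, −8]]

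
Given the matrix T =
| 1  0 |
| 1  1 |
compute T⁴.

T = I + N where N = [[0, 0], [1, 0]] is strictly lower-triangular, so N² = 0.
(I + N)⁴ = I + 4·N = [[1, 0], [4, 1]].

[[1, 0], [4, 1]]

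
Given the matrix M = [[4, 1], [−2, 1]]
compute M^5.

[[454, 211], [−422, −179]]

tr M = 5 and det M = 6, so the characteristic polynomial is λ² − (5)λ + (6) with roots 2 and 3.
Eigenvectors give P = [[−1, −1], [2, 1]] with P⁻¹ = [[1, 1], [−2, −1]], and M = P·diag(2, 3)·P⁻¹.
Then M^5 = P·diag(32, 243)·P⁻¹ = [[−32, −243], [64, 243]] · [[1, 1], [−2, −1]] = [[454, 211], [−422, −179]].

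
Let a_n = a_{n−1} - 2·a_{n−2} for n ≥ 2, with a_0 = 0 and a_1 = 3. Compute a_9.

-51

With companion matrix A = [[1, -2], [1, 0]], [a_n, a_{n−1}]ᵀ = A·[a_{n−1}, a_{n−2}]ᵀ, so [a_9, a_8]ᵀ = A^8·[a_1, a_0]ᵀ.
A^8 = [[-17, 6], [-3, -14]], giving [a_9, a_8]ᵀ = [[-51], [-9]].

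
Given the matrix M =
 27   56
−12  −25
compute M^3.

[[195, 392], [−84, −169]]

tr M = 2 and det M = −3, so the characteristic polynomial is λ² − (2)λ + (−3) with roots 3 and −1.
Eigenvectors give P = [[7, −2], [−3, 1]] with P⁻¹ = [[1, 2], [3, 7]], and M = P·diag(3, −1)·P⁻¹.
Then M^3 = P·diag(27, −1)·P⁻¹ = [[189, 2], [−81, −1]] · [[1, 2], [3, 7]] = [[195, 392], [−84, −169]].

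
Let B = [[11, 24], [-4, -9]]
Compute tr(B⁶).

tr B = 2 and det B = -3, so the characteristic polynomial is λ² − (2)λ + (-3) with roots -1 and 3.
Eigenvectors give P = [[2, 3], [-1, -1]] with P⁻¹ = [[-1, -3], [1, 2]], and B = P·diag(-1, 3)·P⁻¹.
Then B⁶ = P·diag(1, 729)·P⁻¹ = [[2, 2187], [-1, -729]] · [[-1, -3], [1, 2]] = [[2185, 4368], [-728, -1455]].

730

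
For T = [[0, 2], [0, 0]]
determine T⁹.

T is strictly triangular, hence nilpotent: T² = 0, so T⁹ = 0.

[[0, 0], [0, 0]]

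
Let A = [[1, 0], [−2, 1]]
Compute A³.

[[1, 0], [−6, 1]]

A = I + N where N = [[0, 0], [−2, 0]] is strictly lower-triangular, so N² = 0.
(I + N)³ = I + 3·N = [[1, 0], [−6, 1]].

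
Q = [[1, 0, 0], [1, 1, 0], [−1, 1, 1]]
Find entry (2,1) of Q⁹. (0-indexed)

9

Q = I + N where N = [[0, 0, 0], [1, 0, 0], [−1, 1, 0]] is strictly lower-triangular, so N³ = 0.
(I + N)⁹ = I + 9·N + 36·N² = [[1, 0, 0], [9, 1, 0], [27, 9, 1]].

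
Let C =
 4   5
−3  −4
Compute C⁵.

[[4, 5], [−3, −4]]

C² = I (check: tr C = 0 and det C = −1), so C⁵ = C since 5 is odd.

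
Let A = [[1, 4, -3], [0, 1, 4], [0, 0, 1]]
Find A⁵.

A = I + N where N = [[0, 4, -3], [0, 0, 4], [0, 0, 0]] is strictly upper-triangular, so N³ = 0.
(I + N)⁵ = I + 5·N + 10·N² = [[1, 20, 145], [0, 1, 20], [0, 0, 1]].

[[1, 20, 145], [0, 1, 20], [0, 0, 1]]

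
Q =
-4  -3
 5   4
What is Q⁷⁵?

Q² = I (check: tr Q = 0 and det Q = -1), so Q⁷⁵ = Q since 75 is odd.

[[-4, -3], [5, 4]]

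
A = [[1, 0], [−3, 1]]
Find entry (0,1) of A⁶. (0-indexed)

A = I + N where N = [[0, 0], [−3, 0]] is strictly lower-triangular, so N² = 0.
(I + N)⁶ = I + 6·N = [[1, 0], [−18, 1]].

0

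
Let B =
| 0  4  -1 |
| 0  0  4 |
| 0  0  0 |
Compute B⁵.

[[0, 0, 0], [0, 0, 0], [0, 0, 0]]

B is strictly triangular, hence nilpotent: B³ = 0, so B⁵ = 0.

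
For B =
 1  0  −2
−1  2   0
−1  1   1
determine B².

[[3, −2, −4], [−3, 4, 2], [−3, 3, 3]]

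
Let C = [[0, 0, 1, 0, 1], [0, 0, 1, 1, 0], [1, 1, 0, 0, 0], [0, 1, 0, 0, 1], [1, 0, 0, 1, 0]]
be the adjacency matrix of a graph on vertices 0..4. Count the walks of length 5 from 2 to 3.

The number of length-5 walks from vertex 2 to vertex 3 is entry (2,3) of C⁵, where C is the adjacency matrix.
C² = [[2, 1, 0, 1, 0], [1, 2, 0, 0, 1], [0, 0, 2, 1, 1], [1, 0, 1, 2, 0], [0, 1, 1, 0, 2]]
C³ = [[0, 1, 3, 1, 3], [1, 0, 3, 3, 1], [3, 3, 0, 1, 1], [1, 3, 1, 0, 3], [3, 1, 1, 3, 0]]
C⁴ = [[6, 4, 1, 4, 1], [4, 6, 1, 1, 4], [1, 1, 6, 4, 4], [4, 1, 4, 6, 1], [1, 4, 4, 1, 6]]
C⁵ = [[2, 5, 10, 5, 10], [5, 2, 10, 10, 5], [10, 10, 2, 5, 5], [5, 10, 5, 2, 10], [10, 5, 5, 10, 2]]

5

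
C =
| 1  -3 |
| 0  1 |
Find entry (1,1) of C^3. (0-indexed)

C = I + N where N = [[0, -3], [0, 0]] is strictly upper-triangular, so N^2 = 0.
(I + N)^3 = I + 3·N = [[1, -9], [0, 1]].

1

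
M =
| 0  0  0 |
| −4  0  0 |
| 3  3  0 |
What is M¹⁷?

[[0, 0, 0], [0, 0, 0], [0, 0, 0]]

M is strictly triangular, hence nilpotent: M³ = 0, so M¹⁷ = 0.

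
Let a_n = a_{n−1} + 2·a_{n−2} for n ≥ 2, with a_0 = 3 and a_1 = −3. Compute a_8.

3

With companion matrix Q = [[1, 2], [1, 0]], [a_n, a_{n−1}]ᵀ = Q·[a_{n−1}, a_{n−2}]ᵀ, so [a_8, a_7]ᵀ = Q⁷·[a_1, a_0]ᵀ.
Q⁷ = [[85, 86], [43, 42]], giving [a_8, a_7]ᵀ = [[3], [−3]].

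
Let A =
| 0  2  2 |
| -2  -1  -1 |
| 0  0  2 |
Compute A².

[[-4, -2, 2], [2, -3, -5], [0, 0, 4]]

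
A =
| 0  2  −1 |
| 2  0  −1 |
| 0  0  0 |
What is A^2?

[[4, 0, −2], [0, 4, −2], [0, 0, 0]]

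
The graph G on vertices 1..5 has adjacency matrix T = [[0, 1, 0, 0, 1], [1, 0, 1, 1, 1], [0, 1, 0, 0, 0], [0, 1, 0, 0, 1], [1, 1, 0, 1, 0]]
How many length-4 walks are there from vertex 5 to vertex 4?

10

The number of length-4 walks from vertex 5 to vertex 4 is entry (5,4) of T⁴, where T is the adjacency matrix.
T² = [[2, 1, 1, 2, 1], [1, 4, 0, 1, 2], [1, 0, 1, 1, 1], [2, 1, 1, 2, 1], [1, 2, 1, 1, 3]]
T³ = [[2, 6, 1, 2, 5], [6, 4, 4, 6, 6], [1, 4, 0, 1, 2], [2, 6, 1, 2, 5], [5, 6, 2, 5, 4]]
T⁴ = [[11, 10, 6, 11, 10], [10, 22, 4, 10, 16], [6, 4, 4, 6, 6], [11, 10, 6, 11, 10], [10, 16, 6, 10, 16]]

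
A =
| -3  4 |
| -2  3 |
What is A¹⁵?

[[-3, 4], [-2, 3]]

A² = I (check: tr A = 0 and det A = -1), so A¹⁵ = A since 15 is odd.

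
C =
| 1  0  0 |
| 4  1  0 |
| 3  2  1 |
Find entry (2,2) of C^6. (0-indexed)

1

C = I + N where N = [[0, 0, 0], [4, 0, 0], [3, 2, 0]] is strictly lower-triangular, so N^3 = 0.
(I + N)^6 = I + 6·N + 15·N^2 = [[1, 0, 0], [24, 1, 0], [138, 12, 1]].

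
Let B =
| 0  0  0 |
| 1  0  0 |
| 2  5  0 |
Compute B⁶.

[[0, 0, 0], [0, 0, 0], [0, 0, 0]]

B is strictly triangular, hence nilpotent: B³ = 0, so B⁶ = 0.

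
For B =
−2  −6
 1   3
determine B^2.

B² = B (a projection; rank 1, trace 1), so B^2 = B.

[[−2, −6], [1, 3]]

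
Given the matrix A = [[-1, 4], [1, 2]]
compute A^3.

A^2 = [[5, 4], [1, 8]]
A^3 = [[-1, 28], [7, 20]]

[[-1, 28], [7, 20]]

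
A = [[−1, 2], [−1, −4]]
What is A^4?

tr A = −5 and det A = 6, so the characteristic polynomial is λ² − (−5)λ + (6) with roots −2 and −3.
Eigenvectors give P = [[2, −1], [−1, 1]] with P⁻¹ = [[1, 1], [1, 2]], and A = P·diag(−2, −3)·P⁻¹.
Then A^4 = P·diag(16, 81)·P⁻¹ = [[32, −81], [−16, 81]] · [[1, 1], [1, 2]] = [[−49, −130], [65, 146]].

[[−49, −130], [65, 146]]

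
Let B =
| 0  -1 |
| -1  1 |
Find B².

[[1, -1], [-1, 2]]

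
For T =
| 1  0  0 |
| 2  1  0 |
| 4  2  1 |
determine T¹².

[[1, 0, 0], [24, 1, 0], [312, 24, 1]]

T = I + N where N = [[0, 0, 0], [2, 0, 0], [4, 2, 0]] is strictly lower-triangular, so N³ = 0.
(I + N)¹² = I + 12·N + 66·N² = [[1, 0, 0], [24, 1, 0], [312, 24, 1]].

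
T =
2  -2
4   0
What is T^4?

[[-16, 48], [-96, 32]]

T^2 = [[-4, -4], [8, -8]]
T^3 = [[-24, 8], [-16, -16]]
T^4 = [[-16, 48], [-96, 32]]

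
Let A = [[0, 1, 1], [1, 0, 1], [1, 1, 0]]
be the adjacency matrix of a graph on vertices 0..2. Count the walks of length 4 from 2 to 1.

The number of length-4 walks from vertex 2 to vertex 1 is entry (2,1) of A⁴, where A is the adjacency matrix.
A² = [[2, 1, 1], [1, 2, 1], [1, 1, 2]]
A³ = [[2, 3, 3], [3, 2, 3], [3, 3, 2]]
A⁴ = [[6, 5, 5], [5, 6, 5], [5, 5, 6]]

5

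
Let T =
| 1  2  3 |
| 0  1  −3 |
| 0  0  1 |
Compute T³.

[[1, 6, −9], [0, 1, −9], [0, 0, 1]]

T = I + N where N = [[0, 2, 3], [0, 0, −3], [0, 0, 0]] is strictly upper-triangular, so N³ = 0.
(I + N)³ = I + 3·N + 3·N² = [[1, 6, −9], [0, 1, −9], [0, 0, 1]].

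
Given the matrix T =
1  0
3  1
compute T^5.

T = I + N where N = [[0, 0], [3, 0]] is strictly lower-triangular, so N^2 = 0.
(I + N)^5 = I + 5·N = [[1, 0], [15, 1]].

[[1, 0], [15, 1]]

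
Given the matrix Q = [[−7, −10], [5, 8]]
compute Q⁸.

tr Q = 1 and det Q = −6, so the characteristic polynomial is λ² − (1)λ + (−6) with roots −2 and 3.
Eigenvectors give P = [[−2, −1], [1, 1]] with P⁻¹ = [[−1, −1], [1, 2]], and Q = P·diag(−2, 3)·P⁻¹.
Then Q⁸ = P·diag(256, 6561)·P⁻¹ = [[−512, −6561], [256, 6561]] · [[−1, −1], [1, 2]] = [[−6049, −12610], [6305, 12866]].

[[−6049, −12610], [6305, 12866]]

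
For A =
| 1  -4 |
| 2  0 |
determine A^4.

[[41, 60], [-30, 56]]

A^2 = [[-7, -4], [2, -8]]
A^3 = [[-15, 28], [-14, -8]]
A^4 = [[41, 60], [-30, 56]]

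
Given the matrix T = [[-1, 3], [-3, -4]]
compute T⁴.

T² = [[-8, -15], [15, 7]]
T³ = [[53, 36], [-36, 17]]
T⁴ = [[-161, 15], [-15, -176]]

[[-161, 15], [-15, -176]]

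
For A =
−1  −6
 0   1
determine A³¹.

A² = I (check: tr A = 0 and det A = −1), so A³¹ = A since 31 is odd.

[[−1, −6], [0, 1]]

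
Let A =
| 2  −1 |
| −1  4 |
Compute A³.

[[16, −29], [−29, 74]]

A² = [[5, −6], [−6, 17]]
A³ = [[16, −29], [−29, 74]]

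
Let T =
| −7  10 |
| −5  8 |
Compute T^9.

tr T = 1 and det T = −6, so the characteristic polynomial is λ² − (1)λ + (−6) with roots −2 and 3.
Eigenvectors give P = [[−2, 1], [−1, 1]] with P⁻¹ = [[−1, 1], [−1, 2]], and T = P·diag(−2, 3)·P⁻¹.
Then T^9 = P·diag(−512, 19683)·P⁻¹ = [[1024, 19683], [512, 19683]] · [[−1, 1], [−1, 2]] = [[−20707, 40390], [−20195, 39878]].

[[−20707, 40390], [−20195, 39878]]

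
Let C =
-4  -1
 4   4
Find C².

[[12, 0], [0, 12]]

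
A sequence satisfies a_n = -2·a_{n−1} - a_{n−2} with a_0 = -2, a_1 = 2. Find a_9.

With companion matrix T = [[-2, -1], [1, 0]], [a_n, a_{n−1}]ᵀ = T·[a_{n−1}, a_{n−2}]ᵀ, so [a_9, a_8]ᵀ = T⁸·[a_1, a_0]ᵀ.
T⁸ = [[9, 8], [-8, -7]], giving [a_9, a_8]ᵀ = [[2], [-2]].

2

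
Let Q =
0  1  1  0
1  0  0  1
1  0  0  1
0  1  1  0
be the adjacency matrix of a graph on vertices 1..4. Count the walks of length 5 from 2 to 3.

0

The number of length-5 walks from vertex 2 to vertex 3 is entry (2,3) of Q⁵, where Q is the adjacency matrix.
Q² = [[2, 0, 0, 2], [0, 2, 2, 0], [0, 2, 2, 0], [2, 0, 0, 2]]
Q³ = [[0, 4, 4, 0], [4, 0, 0, 4], [4, 0, 0, 4], [0, 4, 4, 0]]
Q⁴ = [[8, 0, 0, 8], [0, 8, 8, 0], [0, 8, 8, 0], [8, 0, 0, 8]]
Q⁵ = [[0, 16, 16, 0], [16, 0, 0, 16], [16, 0, 0, 16], [0, 16, 16, 0]]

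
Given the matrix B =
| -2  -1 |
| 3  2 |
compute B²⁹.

[[-2, -1], [3, 2]]

B² = I (check: tr B = 0 and det B = -1), so B²⁹ = B since 29 is odd.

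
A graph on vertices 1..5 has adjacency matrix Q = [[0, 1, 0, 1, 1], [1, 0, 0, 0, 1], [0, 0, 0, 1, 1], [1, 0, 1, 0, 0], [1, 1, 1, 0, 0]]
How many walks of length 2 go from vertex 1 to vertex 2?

The number of length-2 walks from vertex 1 to vertex 2 is entry (1,2) of Q², where Q is the adjacency matrix.
Q² = [[3, 1, 2, 0, 1], [1, 2, 1, 1, 1], [2, 1, 2, 0, 0], [0, 1, 0, 2, 2], [1, 1, 0, 2, 3]]

1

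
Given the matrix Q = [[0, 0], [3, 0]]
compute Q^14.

[[0, 0], [0, 0]]

Q is strictly triangular, hence nilpotent: Q^2 = 0, so Q^14 = 0.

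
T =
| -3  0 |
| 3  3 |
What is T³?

T² = [[9, 0], [0, 9]]
T³ = [[-27, 0], [27, 27]]

[[-27, 0], [27, 27]]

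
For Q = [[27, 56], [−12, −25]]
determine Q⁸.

[[45921, 91840], [−19680, −39359]]

tr Q = 2 and det Q = −3, so the characteristic polynomial is λ² − (2)λ + (−3) with roots −1 and 3.
Eigenvectors give P = [[−2, 7], [1, −3]] with P⁻¹ = [[3, 7], [1, 2]], and Q = P·diag(−1, 3)·P⁻¹.
Then Q⁸ = P·diag(1, 6561)·P⁻¹ = [[−2, 45927], [1, −19683]] · [[3, 7], [1, 2]] = [[45921, 91840], [−19680, −39359]].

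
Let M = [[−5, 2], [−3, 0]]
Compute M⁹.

tr M = −5 and det M = 6, so the characteristic polynomial is λ² − (−5)λ + (6) with roots −3 and −2.
Eigenvectors give P = [[1, −2], [1, −3]] with P⁻¹ = [[3, −2], [1, −1]], and M = P·diag(−3, −2)·P⁻¹.
Then M⁹ = P·diag(−19683, −512)·P⁻¹ = [[−19683, 1024], [−19683, 1536]] · [[3, −2], [1, −1]] = [[−58025, 38342], [−57513, 37830]].

[[−58025, 38342], [−57513, 37830]]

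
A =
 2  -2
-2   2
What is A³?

A² = [[8, -8], [-8, 8]]
A³ = [[32, -32], [-32, 32]]

[[32, -32], [-32, 32]]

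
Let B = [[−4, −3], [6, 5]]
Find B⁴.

tr B = 1 and det B = −2, so the characteristic polynomial is λ² − (1)λ + (−2) with roots 2 and −1.
Eigenvectors give P = [[−1, −1], [2, 1]] with P⁻¹ = [[1, 1], [−2, −1]], and B = P·diag(2, −1)·P⁻¹.
Then B⁴ = P·diag(16, 1)·P⁻¹ = [[−16, −1], [32, 1]] · [[1, 1], [−2, −1]] = [[−14, −15], [30, 31]].

[[−14, −15], [30, 31]]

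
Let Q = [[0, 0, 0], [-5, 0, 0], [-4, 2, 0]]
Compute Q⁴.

[[0, 0, 0], [0, 0, 0], [0, 0, 0]]

Q is strictly triangular, hence nilpotent: Q³ = 0, so Q⁴ = 0.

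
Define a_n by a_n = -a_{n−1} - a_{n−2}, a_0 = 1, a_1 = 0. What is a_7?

With companion matrix B = [[-1, -1], [1, 0]], [a_n, a_{n−1}]ᵀ = B·[a_{n−1}, a_{n−2}]ᵀ, so [a_7, a_6]ᵀ = B⁶·[a_1, a_0]ᵀ.
B⁶ = [[1, 0], [0, 1]], giving [a_7, a_6]ᵀ = [[0], [1]].

0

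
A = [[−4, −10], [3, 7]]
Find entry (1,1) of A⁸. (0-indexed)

1531

tr A = 3 and det A = 2, so the characteristic polynomial is λ² − (3)λ + (2) with roots 2 and 1.
Eigenvectors give P = [[−5, −2], [3, 1]] with P⁻¹ = [[1, 2], [−3, −5]], and A = P·diag(2, 1)·P⁻¹.
Then A⁸ = P·diag(256, 1)·P⁻¹ = [[−1280, −2], [768, 1]] · [[1, 2], [−3, −5]] = [[−1274, −2550], [765, 1531]].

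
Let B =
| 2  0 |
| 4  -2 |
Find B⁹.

[[512, 0], [1024, -512]]

tr B = 0 and det B = -4, so the characteristic polynomial is λ² − (0)λ + (-4) with roots 2 and -2.
Eigenvectors give P = [[1, 0], [1, 1]] with P⁻¹ = [[1, 0], [-1, 1]], and B = P·diag(2, -2)·P⁻¹.
Then B⁹ = P·diag(512, -512)·P⁻¹ = [[512, 0], [512, -512]] · [[1, 0], [-1, 1]] = [[512, 0], [1024, -512]].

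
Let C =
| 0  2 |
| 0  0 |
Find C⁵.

C is strictly triangular, hence nilpotent: C² = 0, so C⁵ = 0.

[[0, 0], [0, 0]]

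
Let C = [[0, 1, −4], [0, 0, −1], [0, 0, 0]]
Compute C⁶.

C is strictly triangular, hence nilpotent: C³ = 0, so C⁶ = 0.

[[0, 0, 0], [0, 0, 0], [0, 0, 0]]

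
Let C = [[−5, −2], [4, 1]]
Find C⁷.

tr C = −4 and det C = 3, so the characteristic polynomial is λ² − (−4)λ + (3) with roots −3 and −1.
Eigenvectors give P = [[1, 1], [−1, −2]] with P⁻¹ = [[2, 1], [−1, −1]], and C = P·diag(−3, −1)·P⁻¹.
Then C⁷ = P·diag(−2187, −1)·P⁻¹ = [[−2187, −1], [2187, 2]] · [[2, 1], [−1, −1]] = [[−4373, −2186], [4372, 2185]].

[[−4373, −2186], [4372, 2185]]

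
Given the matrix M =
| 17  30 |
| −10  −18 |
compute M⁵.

[[857, 1650], [−550, −1068]]

tr M = −1 and det M = −6, so the characteristic polynomial is λ² − (−1)λ + (−6) with roots 2 and −3.
Eigenvectors give P = [[−2, −3], [1, 2]] with P⁻¹ = [[−2, −3], [1, 2]], and M = P·diag(2, −3)·P⁻¹.
Then M⁵ = P·diag(32, −243)·P⁻¹ = [[−64, 729], [32, −486]] · [[−2, −3], [1, 2]] = [[857, 1650], [−550, −1068]].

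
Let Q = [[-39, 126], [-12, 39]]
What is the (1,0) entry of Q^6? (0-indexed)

0

tr Q = 0 and det Q = -9, so the characteristic polynomial is λ² − (0)λ + (-9) with roots -3 and 3.
Eigenvectors give P = [[-7, -3], [-2, -1]] with P⁻¹ = [[-1, 3], [2, -7]], and Q = P·diag(-3, 3)·P⁻¹.
Then Q^6 = P·diag(729, 729)·P⁻¹ = [[-5103, -2187], [-1458, -729]] · [[-1, 3], [2, -7]] = [[729, 0], [0, 729]].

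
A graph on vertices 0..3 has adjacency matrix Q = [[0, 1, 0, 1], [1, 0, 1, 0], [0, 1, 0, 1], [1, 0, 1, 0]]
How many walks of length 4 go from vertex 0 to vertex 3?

The number of length-4 walks from vertex 0 to vertex 3 is entry (0,3) of Q⁴, where Q is the adjacency matrix.
Q² = [[2, 0, 2, 0], [0, 2, 0, 2], [2, 0, 2, 0], [0, 2, 0, 2]]
Q³ = [[0, 4, 0, 4], [4, 0, 4, 0], [0, 4, 0, 4], [4, 0, 4, 0]]
Q⁴ = [[8, 0, 8, 0], [0, 8, 0, 8], [8, 0, 8, 0], [0, 8, 0, 8]]

0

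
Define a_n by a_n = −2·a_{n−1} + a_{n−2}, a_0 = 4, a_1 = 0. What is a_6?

With companion matrix C = [[−2, 1], [1, 0]], [a_n, a_{n−1}]ᵀ = C·[a_{n−1}, a_{n−2}]ᵀ, so [a_6, a_5]ᵀ = C⁵·[a_1, a_0]ᵀ.
C⁵ = [[−70, 29], [29, −12]], giving [a_6, a_5]ᵀ = [[116], [−48]].

116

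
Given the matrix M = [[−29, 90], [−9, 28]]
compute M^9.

[[−5129, 15390], [−1539, 4618]]

tr M = −1 and det M = −2, so the characteristic polynomial is λ² − (−1)λ + (−2) with roots 1 and −2.
Eigenvectors give P = [[3, 10], [1, 3]] with P⁻¹ = [[−3, 10], [1, −3]], and M = P·diag(1, −2)·P⁻¹.
Then M^9 = P·diag(1, −512)·P⁻¹ = [[3, −5120], [1, −1536]] · [[−3, 10], [1, −3]] = [[−5129, 15390], [−1539, 4618]].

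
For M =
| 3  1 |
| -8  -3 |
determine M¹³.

M² = I (check: tr M = 0 and det M = -1), so M¹³ = M since 13 is odd.

[[3, 1], [-8, -3]]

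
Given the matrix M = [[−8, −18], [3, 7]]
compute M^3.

[[−26, −54], [9, 19]]

tr M = −1 and det M = −2, so the characteristic polynomial is λ² − (−1)λ + (−2) with roots 1 and −2.
Eigenvectors give P = [[−2, −3], [1, 1]] with P⁻¹ = [[1, 3], [−1, −2]], and M = P·diag(1, −2)·P⁻¹.
Then M^3 = P·diag(1, −8)·P⁻¹ = [[−2, 24], [1, −8]] · [[1, 3], [−1, −2]] = [[−26, −54], [9, 19]].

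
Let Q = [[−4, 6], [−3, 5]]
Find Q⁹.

tr Q = 1 and det Q = −2, so the characteristic polynomial is λ² − (1)λ + (−2) with roots 2 and −1.
Eigenvectors give P = [[1, 2], [1, 1]] with P⁻¹ = [[−1, 2], [1, −1]], and Q = P·diag(2, −1)·P⁻¹.
Then Q⁹ = P·diag(512, −1)·P⁻¹ = [[512, −2], [512, −1]] · [[−1, 2], [1, −1]] = [[−514, 1026], [−513, 1025]].

[[−514, 1026], [−513, 1025]]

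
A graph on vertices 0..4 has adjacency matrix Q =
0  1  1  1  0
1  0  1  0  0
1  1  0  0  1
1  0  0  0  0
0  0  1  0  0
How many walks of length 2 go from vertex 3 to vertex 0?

The number of length-2 walks from vertex 3 to vertex 0 is entry (3,0) of Q², where Q is the adjacency matrix.
Q² = [[3, 1, 1, 0, 1], [1, 2, 1, 1, 1], [1, 1, 3, 1, 0], [0, 1, 1, 1, 0], [1, 1, 0, 0, 1]]

0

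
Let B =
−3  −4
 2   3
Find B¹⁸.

[[1, 0], [0, 1]]

B² = I (check: tr B = 0 and det B = −1), so B¹⁸ = I since 18 is even.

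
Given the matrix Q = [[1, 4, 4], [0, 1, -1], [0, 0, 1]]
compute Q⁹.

Q = I + N where N = [[0, 4, 4], [0, 0, -1], [0, 0, 0]] is strictly upper-triangular, so N³ = 0.
(I + N)⁹ = I + 9·N + 36·N² = [[1, 36, -108], [0, 1, -9], [0, 0, 1]].

[[1, 36, -108], [0, 1, -9], [0, 0, 1]]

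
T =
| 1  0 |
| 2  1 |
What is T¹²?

[[1, 0], [24, 1]]

T = I + N where N = [[0, 0], [2, 0]] is strictly lower-triangular, so N² = 0.
(I + N)¹² = I + 12·N = [[1, 0], [24, 1]].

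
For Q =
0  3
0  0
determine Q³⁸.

Q is strictly triangular, hence nilpotent: Q² = 0, so Q³⁸ = 0.

[[0, 0], [0, 0]]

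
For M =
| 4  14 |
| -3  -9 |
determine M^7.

tr M = -5 and det M = 6, so the characteristic polynomial is λ² − (-5)λ + (6) with roots -2 and -3.
Eigenvectors give P = [[7, -2], [-3, 1]] with P⁻¹ = [[1, 2], [3, 7]], and M = P·diag(-2, -3)·P⁻¹.
Then M^7 = P·diag(-128, -2187)·P⁻¹ = [[-896, 4374], [384, -2187]] · [[1, 2], [3, 7]] = [[12226, 28826], [-6177, -14541]].

[[12226, 28826], [-6177, -14541]]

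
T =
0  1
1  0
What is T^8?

T² = I (check: tr T = 0 and det T = -1), so T^8 = I since 8 is even.

[[1, 0], [0, 1]]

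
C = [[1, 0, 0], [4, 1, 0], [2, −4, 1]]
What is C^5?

C = I + N where N = [[0, 0, 0], [4, 0, 0], [2, −4, 0]] is strictly lower-triangular, so N^3 = 0.
(I + N)^5 = I + 5·N + 10·N^2 = [[1, 0, 0], [20, 1, 0], [−150, −20, 1]].

[[1, 0, 0], [20, 1, 0], [−150, −20, 1]]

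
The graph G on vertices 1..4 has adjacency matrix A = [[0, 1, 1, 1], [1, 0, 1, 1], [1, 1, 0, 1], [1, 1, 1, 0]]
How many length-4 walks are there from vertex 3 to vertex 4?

20

The number of length-4 walks from vertex 3 to vertex 4 is entry (3,4) of A^4, where A is the adjacency matrix.
A^2 = [[3, 2, 2, 2], [2, 3, 2, 2], [2, 2, 3, 2], [2, 2, 2, 3]]
A^3 = [[6, 7, 7, 7], [7, 6, 7, 7], [7, 7, 6, 7], [7, 7, 7, 6]]
A^4 = [[21, 20, 20, 20], [20, 21, 20, 20], [20, 20, 21, 20], [20, 20, 20, 21]]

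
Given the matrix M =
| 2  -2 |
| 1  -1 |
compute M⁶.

M² = M (a projection; rank 1, trace 1), so M⁶ = M.

[[2, -2], [1, -1]]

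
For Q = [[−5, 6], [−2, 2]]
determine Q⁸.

[[1021, −1530], [510, −764]]

tr Q = −3 and det Q = 2, so the characteristic polynomial is λ² − (−3)λ + (2) with roots −1 and −2.
Eigenvectors give P = [[−3, 2], [−2, 1]] with P⁻¹ = [[1, −2], [2, −3]], and Q = P·diag(−1, −2)·P⁻¹.
Then Q⁸ = P·diag(1, 256)·P⁻¹ = [[−3, 512], [−2, 256]] · [[1, −2], [2, −3]] = [[1021, −1530], [510, −764]].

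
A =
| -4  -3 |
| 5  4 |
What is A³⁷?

A² = I (check: tr A = 0 and det A = -1), so A³⁷ = A since 37 is odd.

[[-4, -3], [5, 4]]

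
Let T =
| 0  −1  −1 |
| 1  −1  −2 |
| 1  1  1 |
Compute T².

[[−2, 0, 1], [−3, −2, −1], [2, −1, −2]]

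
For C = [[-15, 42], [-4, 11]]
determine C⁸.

tr C = -4 and det C = 3, so the characteristic polynomial is λ² − (-4)λ + (3) with roots -1 and -3.
Eigenvectors give P = [[3, 7], [1, 2]] with P⁻¹ = [[-2, 7], [1, -3]], and C = P·diag(-1, -3)·P⁻¹.
Then C⁸ = P·diag(1, 6561)·P⁻¹ = [[3, 45927], [1, 13122]] · [[-2, 7], [1, -3]] = [[45921, -137760], [13120, -39359]].

[[45921, -137760], [13120, -39359]]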